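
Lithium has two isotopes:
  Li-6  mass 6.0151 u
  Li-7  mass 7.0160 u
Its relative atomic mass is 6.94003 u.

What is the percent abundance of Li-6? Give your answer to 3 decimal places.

With x = fraction of Li-6 (so Li-7 is 1 − x):
6.0151·x + 7.0160·(1 − x) = 6.94003
(6.0151 − 7.0160)·x = 6.94003 − 7.0160
x = -0.07597 / -1.0009 = 0.07590 → 7.590% Li-6, 92.410% Li-7.

7.590%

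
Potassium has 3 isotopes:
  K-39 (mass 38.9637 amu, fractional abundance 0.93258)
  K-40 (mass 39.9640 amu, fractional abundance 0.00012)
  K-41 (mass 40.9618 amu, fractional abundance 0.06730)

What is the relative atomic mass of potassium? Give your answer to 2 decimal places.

39.10 amu

Ar = Σ fᵢ·mᵢ = 0.93258 × 38.9637 + 0.00012 × 39.9640 + 0.06730 × 40.9618
= 36.33677 + 0.00480 + 2.75673 = 39.09830 amu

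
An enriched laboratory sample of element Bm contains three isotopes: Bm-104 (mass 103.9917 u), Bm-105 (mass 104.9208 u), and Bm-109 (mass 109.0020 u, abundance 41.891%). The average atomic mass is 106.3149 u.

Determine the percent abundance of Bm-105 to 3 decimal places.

Let x and y be the fractions of Bm-104 and Bm-105. Then x + y = 1 − 0.41891 = 0.58109 and 103.9917x + 104.9208y = 106.3149 − 0.41891×109.0020 = 60.65287218.
Substituting: 103.9917x + 104.9208(0.58109 − x) = 60.65287218
(103.9917 − 104.9208)x = -0.315555492  ⇒  x = 0.33964, y = 0.24145
Bm-104: 33.964%, Bm-105: 24.145%.

24.145%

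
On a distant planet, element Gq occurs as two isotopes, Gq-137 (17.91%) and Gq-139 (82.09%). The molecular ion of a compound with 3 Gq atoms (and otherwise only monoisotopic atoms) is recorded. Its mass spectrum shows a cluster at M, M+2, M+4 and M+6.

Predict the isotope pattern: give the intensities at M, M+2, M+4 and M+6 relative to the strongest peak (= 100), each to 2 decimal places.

Each Gq atom is independently Gq-137 (p = 0.1791) or Gq-139 (q = 0.8209); the cluster is the binomial expansion (p + q)^3.
P(M) = 0.1791^3 = 0.005745
P(M+2) = 3 × 0.1791^2 × 0.8209^1 = 0.078996
P(M+4) = 3 × 0.1791^1 × 0.8209^2 = 0.362074
P(M+6) = 0.8209^3 = 0.553185
The M+6 peak is largest (0.553185); scaling to 100 gives 1.04 : 14.28 : 65.45 : 100.00.

1.04 : 14.28 : 65.45 : 100.00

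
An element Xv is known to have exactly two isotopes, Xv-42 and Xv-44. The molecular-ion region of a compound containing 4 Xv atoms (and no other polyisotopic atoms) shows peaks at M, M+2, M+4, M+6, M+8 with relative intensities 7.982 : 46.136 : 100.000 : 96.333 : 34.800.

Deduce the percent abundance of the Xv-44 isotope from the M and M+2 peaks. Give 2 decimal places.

59.10%

Write p for the Xv-42 fraction. I(M+2)/I(M) = [C(4,1)·p^3·(1−p)] / p^4 = 4·(1−p)/p = 46.136/7.982 = 5.7800
(1−p)/p = 5.7800/4 = 1.4450  ⇒  p = 1/(1 + 1.4450) = 0.4090
Xv-42: 40.90%, Xv-44: 59.10%.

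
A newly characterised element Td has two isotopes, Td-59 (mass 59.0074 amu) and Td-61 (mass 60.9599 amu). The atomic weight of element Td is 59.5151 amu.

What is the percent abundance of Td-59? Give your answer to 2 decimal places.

Let x be the fractional abundance of Td-59; then Td-61 has abundance 1 − x.
59.0074·x + 60.9599·(1 − x) = 59.5151
(59.0074 − 60.9599)·x = 59.5151 − 60.9599
x = -1.4448 / -1.9525 = 0.73997 → 74.00% Td-59, 26.00% Td-61.

74.00%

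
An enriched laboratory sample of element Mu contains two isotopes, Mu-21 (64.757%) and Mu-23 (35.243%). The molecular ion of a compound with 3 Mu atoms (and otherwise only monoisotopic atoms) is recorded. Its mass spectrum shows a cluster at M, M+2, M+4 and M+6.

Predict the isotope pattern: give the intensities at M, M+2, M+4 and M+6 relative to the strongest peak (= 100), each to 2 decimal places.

Each Mu atom is independently Mu-21 (p = 0.64757) or Mu-23 (q = 0.35243); the cluster is the binomial expansion (p + q)^3.
P(M) = 0.64757^3 = 0.271556
P(M+2) = 3 × 0.64757^2 × 0.35243^1 = 0.443371
P(M+4) = 3 × 0.64757^1 × 0.35243^2 = 0.241298
P(M+6) = 0.35243^3 = 0.043774
The M+2 peak is largest (0.443371); scaling to 100 gives 61.25 : 100.00 : 54.42 : 9.87.

61.25 : 100.00 : 54.42 : 9.87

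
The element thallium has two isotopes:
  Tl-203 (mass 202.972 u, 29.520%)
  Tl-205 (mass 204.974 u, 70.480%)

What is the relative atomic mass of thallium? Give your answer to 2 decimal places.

Weight each isotope mass by its fractional abundance: 0.29520 × 202.972 + 0.70480 × 204.974
= 59.9173 + 144.4657 = 204.3830 u

204.38 u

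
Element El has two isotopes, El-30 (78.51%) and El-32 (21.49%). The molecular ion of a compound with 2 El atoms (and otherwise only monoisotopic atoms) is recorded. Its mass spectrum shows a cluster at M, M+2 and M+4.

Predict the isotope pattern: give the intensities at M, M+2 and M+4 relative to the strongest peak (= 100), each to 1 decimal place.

The 2 El atoms are independent, so intensities follow the terms of (0.7851 + 0.2149)^2.
P(M) = 0.7851^2 = 0.616382
P(M+2) = 2 × 0.7851^1 × 0.2149^1 = 0.337436
P(M+4) = 0.2149^2 = 0.046182
The M peak is largest (0.616382); scaling to 100 gives 100.0 : 54.7 : 7.5.

100.0 : 54.7 : 7.5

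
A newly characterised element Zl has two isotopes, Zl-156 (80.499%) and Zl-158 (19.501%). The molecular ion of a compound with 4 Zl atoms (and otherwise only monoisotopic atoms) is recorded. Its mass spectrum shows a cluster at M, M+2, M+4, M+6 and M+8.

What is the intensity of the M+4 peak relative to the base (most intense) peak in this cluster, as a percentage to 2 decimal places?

Binomial terms of (0.80499 + 0.19501)^4: M 0.4199, M+2 0.4069, M+4 0.1479, M+6 0.0239, M+8 0.0014 → M is the base peak.
P(M) = C(4,0) × 0.80499^4 × 0.19501^0 = 1 × 0.41991553 × 1.0000 = 0.419916 (base)
P(M+4) = C(4,2) × 0.80499^2 × 0.19501^2 = 6 × 0.6480089 × 0.0380289 = 0.147858
Relative intensity = 0.147858 / 0.419916 × 100 = 35.21

35.21%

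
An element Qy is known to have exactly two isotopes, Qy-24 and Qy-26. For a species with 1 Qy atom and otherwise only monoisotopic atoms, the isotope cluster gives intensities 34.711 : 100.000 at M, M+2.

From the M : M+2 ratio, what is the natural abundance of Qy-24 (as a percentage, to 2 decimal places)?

Let p = fractional abundance of Qy-24. I(M+2)/I(M) = [C(1,1)·p^0·(1−p)] / p^1 = 1·(1−p)/p = 100.000/34.711 = 2.8809
(1−p)/p = 2.8809/1 = 2.8809  ⇒  p = 1/(1 + 2.8809) = 0.2577
Qy-24: 25.77%, Qy-26: 74.23%.

25.77%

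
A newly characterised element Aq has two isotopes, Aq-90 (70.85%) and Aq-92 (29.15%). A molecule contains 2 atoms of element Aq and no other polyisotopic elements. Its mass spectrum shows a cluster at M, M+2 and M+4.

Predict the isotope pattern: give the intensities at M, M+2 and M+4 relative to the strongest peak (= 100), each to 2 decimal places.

100.00 : 82.29 : 16.93

Each Aq atom is independently Aq-90 (p = 0.7085) or Aq-92 (q = 0.2915); the cluster is the binomial expansion (p + q)^2.
P(M) = 0.7085^2 = 0.501972
P(M+2) = 2 × 0.7085^1 × 0.2915^1 = 0.413056
P(M+4) = 0.2915^2 = 0.084972
The M peak is largest (0.501972); scaling to 100 gives 100.00 : 82.29 : 16.93.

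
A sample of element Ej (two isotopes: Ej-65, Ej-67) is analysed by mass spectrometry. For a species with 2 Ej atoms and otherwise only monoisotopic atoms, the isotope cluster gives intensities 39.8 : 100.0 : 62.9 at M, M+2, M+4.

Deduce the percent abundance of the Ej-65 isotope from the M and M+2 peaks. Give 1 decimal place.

If p is the fraction of Ej that is Ej-65, then I(M+2)/I(M) = [C(2,1)·p^1·(1−p)] / p^2 = 2·(1−p)/p = 100.0/39.8 = 2.5126
(1−p)/p = 2.5126/2 = 1.2563  ⇒  p = 1/(1 + 1.2563) = 0.4432
Ej-65: 44.3%, Ej-67: 55.7%.

44.3%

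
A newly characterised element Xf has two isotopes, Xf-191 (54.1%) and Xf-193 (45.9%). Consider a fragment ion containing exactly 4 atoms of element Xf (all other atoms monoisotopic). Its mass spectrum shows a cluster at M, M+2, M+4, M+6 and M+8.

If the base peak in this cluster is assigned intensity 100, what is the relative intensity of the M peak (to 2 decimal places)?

(0.541 + 0.459)^4 gives M 0.0857, M+2 0.2907, M+4 0.3700, M+6 0.2093, M+8 0.0444; the largest is M+4.
P(M+4) = C(4,2) × 0.541^2 × 0.459^2 = 6 × 0.292681 × 0.210681 = 0.369974 (base)
P(M) = C(4,0) × 0.541^4 × 0.459^0 = 1 × 0.08566217 × 1.0000 = 0.085662
Relative intensity = 0.085662 / 0.369974 × 100 = 23.15

23.15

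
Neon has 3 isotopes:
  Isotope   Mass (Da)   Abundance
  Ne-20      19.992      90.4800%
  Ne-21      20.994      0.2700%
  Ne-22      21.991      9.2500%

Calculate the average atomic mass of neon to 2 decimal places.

20.18 Da

Average mass = Σ (abundance × isotope mass) = 0.904800 × 19.992 + 0.002700 × 20.994 + 0.092500 × 21.991
= 18.0888 + 0.0567 + 2.0342 = 20.1797 Da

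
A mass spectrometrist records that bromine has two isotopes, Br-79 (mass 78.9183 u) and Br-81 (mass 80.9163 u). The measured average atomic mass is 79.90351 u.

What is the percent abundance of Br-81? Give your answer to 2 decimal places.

Writing the weighted mean with unknown fraction x of Br-79:
78.9183·x + 80.9163·(1 − x) = 79.90351
(78.9183 − 80.9163)·x = 79.90351 − 80.9163
x = -1.01279 / -1.9980 = 0.50690 → 50.69% Br-79, 49.31% Br-81.

49.31%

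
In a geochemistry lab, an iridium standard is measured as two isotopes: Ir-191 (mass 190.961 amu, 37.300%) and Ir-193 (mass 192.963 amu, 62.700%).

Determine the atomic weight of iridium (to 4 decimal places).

192.2163 amu

The abundance-weighted mean is 0.37300 × 190.961 + 0.62700 × 192.963
= 71.22845 + 120.98780 = 192.21625 amu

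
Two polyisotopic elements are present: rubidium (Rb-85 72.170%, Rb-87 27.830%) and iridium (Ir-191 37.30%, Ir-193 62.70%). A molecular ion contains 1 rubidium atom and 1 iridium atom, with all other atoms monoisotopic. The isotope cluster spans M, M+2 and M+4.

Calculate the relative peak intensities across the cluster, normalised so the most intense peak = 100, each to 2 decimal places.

48.39 : 100.00 : 31.37

Rubidium pattern (n=1): 0.7217 : 0.2783
Iridium pattern (n=1): 0.3730 : 0.6270
Convolve the two distributions (both contribute in 2-u steps):
  M: 0.7217×0.3730 = 0.269194
  M+2: 0.7217×0.6270 + 0.2783×0.3730 = 0.556312
  M+4: 0.2783×0.6270 = 0.174494
Scale to base peak (0.556312) = 100: 48.39 : 100.00 : 31.37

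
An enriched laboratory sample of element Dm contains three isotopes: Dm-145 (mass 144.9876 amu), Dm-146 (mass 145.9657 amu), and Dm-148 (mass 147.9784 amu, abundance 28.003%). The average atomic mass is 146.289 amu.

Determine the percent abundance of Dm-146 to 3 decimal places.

47.427%

Let x and y be the fractions of Dm-145 and Dm-146. Then x + y = 1 − 0.28003 = 0.71997 and 144.9876x + 145.9657y = 146.289 − 0.28003×147.9784 = 104.850608648.
Substituting: 144.9876x + 145.9657(0.71997 − x) = 104.850608648
(144.9876 − 145.9657)x = -0.240316381  ⇒  x = 0.24570, y = 0.47427
Dm-145: 24.570%, Dm-146: 47.427%.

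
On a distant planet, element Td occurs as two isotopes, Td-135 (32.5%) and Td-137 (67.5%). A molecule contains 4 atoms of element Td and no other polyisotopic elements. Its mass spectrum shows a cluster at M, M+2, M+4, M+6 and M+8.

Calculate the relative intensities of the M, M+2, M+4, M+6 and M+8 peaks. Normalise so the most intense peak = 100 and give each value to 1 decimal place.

Expanding (0.325 + 0.675)^4:
P(M) = 0.325^4 = 0.011157
P(M+2) = 4 × 0.325^3 × 0.675^1 = 0.092686
P(M+4) = 6 × 0.325^2 × 0.675^2 = 0.288752
P(M+6) = 4 × 0.325^1 × 0.675^3 = 0.399811
P(M+8) = 0.675^4 = 0.207594
The M+6 peak is largest (0.399811); scaling to 100 gives 2.8 : 23.2 : 72.2 : 100.0 : 51.9.

2.8 : 23.2 : 72.2 : 100.0 : 51.9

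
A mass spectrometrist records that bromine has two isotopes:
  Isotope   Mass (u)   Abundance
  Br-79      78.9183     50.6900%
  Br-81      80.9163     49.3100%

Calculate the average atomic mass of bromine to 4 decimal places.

Ar = Σ fᵢ·mᵢ = 0.506900 × 78.9183 + 0.493100 × 80.9163
= 40.00369 + 39.89983 = 79.90352 u

79.9035 u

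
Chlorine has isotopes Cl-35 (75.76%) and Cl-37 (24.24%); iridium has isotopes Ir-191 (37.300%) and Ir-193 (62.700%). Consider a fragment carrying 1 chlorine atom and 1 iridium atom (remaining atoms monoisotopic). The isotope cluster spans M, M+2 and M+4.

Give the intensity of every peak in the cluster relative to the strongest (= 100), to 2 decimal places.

Chlorine pattern (n=1): 0.7576 : 0.2424
Iridium pattern (n=1): 0.3730 : 0.6270
Convolve the two distributions (both contribute in 2-u steps):
  M: 0.7576×0.3730 = 0.282585
  M+2: 0.7576×0.6270 + 0.2424×0.3730 = 0.565430
  M+4: 0.2424×0.6270 = 0.151985
Scale to base peak (0.565430) = 100: 49.98 : 100.00 : 26.88

49.98 : 100.00 : 26.88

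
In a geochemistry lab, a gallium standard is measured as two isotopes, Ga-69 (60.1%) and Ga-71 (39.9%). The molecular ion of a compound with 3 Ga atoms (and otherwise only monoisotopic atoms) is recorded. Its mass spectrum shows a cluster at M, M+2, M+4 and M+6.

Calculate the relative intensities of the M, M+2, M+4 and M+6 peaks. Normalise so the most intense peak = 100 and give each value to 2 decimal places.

50.21 : 100.00 : 66.39 : 14.69

The 3 Ga atoms are independent, so intensities follow the terms of (0.601 + 0.399)^3.
P(M) = 0.601^3 = 0.217082
P(M+2) = 3 × 0.601^2 × 0.399^1 = 0.432358
P(M+4) = 3 × 0.601^1 × 0.399^2 = 0.287039
P(M+6) = 0.399^3 = 0.063521
The M+2 peak is largest (0.432358); scaling to 100 gives 50.21 : 100.00 : 66.39 : 14.69.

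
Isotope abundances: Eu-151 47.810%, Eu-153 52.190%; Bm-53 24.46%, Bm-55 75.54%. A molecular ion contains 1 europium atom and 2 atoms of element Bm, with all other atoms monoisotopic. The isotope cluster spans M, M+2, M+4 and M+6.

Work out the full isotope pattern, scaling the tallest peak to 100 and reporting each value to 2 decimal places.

6.14 : 44.64 : 100.00 : 63.95

Europium pattern (n=1): 0.4781 : 0.5219
Element Bm pattern (n=2): 0.05982916 : 0.36954168 : 0.57062916
Convolve the two distributions (both contribute in 2-u steps):
  M: 0.4781×0.05982916 = 0.028604
  M+2: 0.4781×0.36954168 + 0.5219×0.05982916 = 0.207903
  M+4: 0.4781×0.57062916 + 0.5219×0.36954168 = 0.465682
  M+6: 0.5219×0.57062916 = 0.297811
Scale to base peak (0.465682) = 100: 6.14 : 44.64 : 100.00 : 63.95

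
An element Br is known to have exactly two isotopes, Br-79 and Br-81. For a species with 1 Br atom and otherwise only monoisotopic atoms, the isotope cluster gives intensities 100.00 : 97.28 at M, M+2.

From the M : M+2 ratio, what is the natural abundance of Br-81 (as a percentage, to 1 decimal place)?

49.3%

Write p for the Br-79 fraction. I(M+2)/I(M) = [C(1,1)·p^0·(1−p)] / p^1 = 1·(1−p)/p = 97.28/100.00 = 0.9728
(1−p)/p = 0.9728/1 = 0.9728  ⇒  p = 1/(1 + 0.9728) = 0.5069
Br-79: 50.7%, Br-81: 49.3%.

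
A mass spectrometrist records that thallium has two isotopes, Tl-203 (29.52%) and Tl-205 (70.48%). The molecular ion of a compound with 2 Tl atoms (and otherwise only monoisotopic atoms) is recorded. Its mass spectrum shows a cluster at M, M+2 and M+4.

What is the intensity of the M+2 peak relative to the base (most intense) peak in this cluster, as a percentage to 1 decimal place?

83.8%

(0.2952 + 0.7048)^2 gives M 0.0871, M+2 0.4161, M+4 0.4967; the largest is M+4.
P(M+4) = C(2,2) × 0.2952^0 × 0.7048^2 = 1 × 1.0000 × 0.49674304 = 0.496743 (base)
P(M+2) = C(2,1) × 0.2952^1 × 0.7048^1 = 2 × 0.2952 × 0.7048 = 0.416114
Relative intensity = 0.416114 / 0.496743 × 100 = 83.8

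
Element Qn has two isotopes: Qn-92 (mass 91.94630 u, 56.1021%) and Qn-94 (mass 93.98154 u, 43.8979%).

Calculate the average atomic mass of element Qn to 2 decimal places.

Ar = Σ fᵢ·mᵢ = 0.561021 × 91.94630 + 0.438979 × 93.98154
= 51.583805 + 41.255922 = 92.839727 u

92.84 u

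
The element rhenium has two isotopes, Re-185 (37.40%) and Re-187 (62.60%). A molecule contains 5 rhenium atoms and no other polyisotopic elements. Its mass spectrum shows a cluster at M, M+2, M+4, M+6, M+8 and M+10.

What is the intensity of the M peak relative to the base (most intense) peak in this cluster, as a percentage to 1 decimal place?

2.1%

Binomial terms of (0.3740 + 0.6260)^5: M 0.0073, M+2 0.0612, M+4 0.2050, M+6 0.3431, M+8 0.2872, M+10 0.0961 → M+6 is the base peak.
P(M+6) = C(5,3) × 0.3740^2 × 0.6260^3 = 10 × 0.139876 × 0.24531438 = 0.343136 (base)
P(M) = C(5,0) × 0.3740^5 × 0.6260^0 = 1 × 0.00731742 × 1.0000 = 0.007317
Relative intensity = 0.007317 / 0.343136 × 100 = 2.1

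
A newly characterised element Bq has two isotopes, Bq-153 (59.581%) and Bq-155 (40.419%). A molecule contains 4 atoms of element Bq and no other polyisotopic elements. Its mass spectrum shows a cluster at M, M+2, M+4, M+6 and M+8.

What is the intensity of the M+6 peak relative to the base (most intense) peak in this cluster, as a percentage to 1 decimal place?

Term probabilities: M 0.1260, M+2 0.3420, M+4 0.3480, M+6 0.1574, M+8 0.0267. Base peak = M+4.
P(M+4) = C(4,2) × 0.59581^2 × 0.40419^2 = 6 × 0.35498956 × 0.16336956 = 0.347967 (base)
P(M+6) = C(4,3) × 0.59581^1 × 0.40419^3 = 4 × 0.59581 × 0.06603234 = 0.157371
Relative intensity = 0.157371 / 0.347967 × 100 = 45.2

45.2%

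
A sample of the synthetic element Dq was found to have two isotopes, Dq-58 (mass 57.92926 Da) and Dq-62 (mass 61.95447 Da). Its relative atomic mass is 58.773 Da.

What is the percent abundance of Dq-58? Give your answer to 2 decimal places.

Let x be the fractional abundance of Dq-58; then Dq-62 has abundance 1 − x.
57.92926·x + 61.95447·(1 − x) = 58.773
(57.92926 − 61.95447)·x = 58.773 − 61.95447
x = -3.18147 / -4.02521 = 0.79039 → 79.04% Dq-58, 20.96% Dq-62.

79.04%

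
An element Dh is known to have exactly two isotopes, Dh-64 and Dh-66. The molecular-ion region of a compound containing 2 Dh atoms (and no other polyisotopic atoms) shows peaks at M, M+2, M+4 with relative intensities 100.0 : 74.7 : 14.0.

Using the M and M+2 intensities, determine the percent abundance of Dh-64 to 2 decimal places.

If p is the fraction of Dh that is Dh-64, then I(M+2)/I(M) = [C(2,1)·p^1·(1−p)] / p^2 = 2·(1−p)/p = 74.7/100.0 = 0.7470
(1−p)/p = 0.7470/2 = 0.3735  ⇒  p = 1/(1 + 0.3735) = 0.7281
Dh-64: 72.81%, Dh-66: 27.19%.

72.81%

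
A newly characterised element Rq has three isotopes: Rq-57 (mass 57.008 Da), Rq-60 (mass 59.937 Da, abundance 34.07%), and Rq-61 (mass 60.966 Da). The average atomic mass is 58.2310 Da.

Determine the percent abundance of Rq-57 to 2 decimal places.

The remaining 65.93% is split between Rq-57 (fraction x) and Rq-61 (fraction 0.6593 − x).
Substituting: 57.008x + 60.966(0.6593 − x) = 37.8104641
(57.008 − 60.966)x = -2.3844197  ⇒  x = 0.60243, y = 0.05687
Rq-57: 60.24%, Rq-61: 5.69%.

60.24%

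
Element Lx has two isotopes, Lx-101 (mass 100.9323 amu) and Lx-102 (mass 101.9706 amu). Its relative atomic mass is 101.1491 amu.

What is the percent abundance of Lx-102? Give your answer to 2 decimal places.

With x = fraction of Lx-101 (so Lx-102 is 1 − x):
100.9323·x + 101.9706·(1 − x) = 101.1491
(100.9323 − 101.9706)·x = 101.1491 − 101.9706
x = -0.8215 / -1.0383 = 0.79120 → 79.12% Lx-101, 20.88% Lx-102.

20.88%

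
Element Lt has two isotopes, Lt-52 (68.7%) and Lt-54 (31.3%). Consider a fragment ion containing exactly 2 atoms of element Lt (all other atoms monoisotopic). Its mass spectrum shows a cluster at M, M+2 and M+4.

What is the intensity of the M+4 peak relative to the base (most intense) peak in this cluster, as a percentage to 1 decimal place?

20.8%

(0.687 + 0.313)^2 gives M 0.4720, M+2 0.4301, M+4 0.0980; the largest is M.
P(M) = C(2,0) × 0.687^2 × 0.313^0 = 1 × 0.471969 × 1.0000 = 0.471969 (base)
P(M+4) = C(2,2) × 0.687^0 × 0.313^2 = 1 × 1.0000 × 0.097969 = 0.097969
Relative intensity = 0.097969 / 0.471969 × 100 = 20.8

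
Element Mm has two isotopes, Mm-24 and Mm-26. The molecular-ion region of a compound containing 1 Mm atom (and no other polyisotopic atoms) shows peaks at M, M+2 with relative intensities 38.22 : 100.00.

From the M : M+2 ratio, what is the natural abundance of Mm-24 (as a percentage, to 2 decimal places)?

Let p = fractional abundance of Mm-24. I(M+2)/I(M) = [C(1,1)·p^0·(1−p)] / p^1 = 1·(1−p)/p = 100.00/38.22 = 2.6164
(1−p)/p = 2.6164/1 = 2.6164  ⇒  p = 1/(1 + 2.6164) = 0.2765
Mm-24: 27.65%, Mm-26: 72.35%.

27.65%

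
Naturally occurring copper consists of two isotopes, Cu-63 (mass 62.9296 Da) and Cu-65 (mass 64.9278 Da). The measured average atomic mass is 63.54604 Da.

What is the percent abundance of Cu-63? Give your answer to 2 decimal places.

With x = fraction of Cu-63 (so Cu-65 is 1 − x):
62.9296·x + 64.9278·(1 − x) = 63.54604
(62.9296 − 64.9278)·x = 63.54604 − 64.9278
x = -1.38176 / -1.9982 = 0.69150 → 69.15% Cu-63, 30.85% Cu-65.

69.15%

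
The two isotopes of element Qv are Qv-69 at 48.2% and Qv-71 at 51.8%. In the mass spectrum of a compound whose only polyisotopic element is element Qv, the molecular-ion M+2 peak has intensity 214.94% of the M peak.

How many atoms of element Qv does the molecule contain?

2

With n Qv atoms, P(M+2)/P(M) = C(n,1)·p^(n−1)q / p^n = n·q/p = n · 0.518/0.482.
n = 2.1494 × 0.482/0.518 = 2.00 ≈ 2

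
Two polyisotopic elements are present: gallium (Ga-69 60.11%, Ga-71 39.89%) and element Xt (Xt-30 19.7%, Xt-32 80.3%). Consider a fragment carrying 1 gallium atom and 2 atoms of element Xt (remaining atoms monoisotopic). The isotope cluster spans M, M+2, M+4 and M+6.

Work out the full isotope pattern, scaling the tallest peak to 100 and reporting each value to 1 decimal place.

4.5 : 40.0 : 100.0 : 50.1

Gallium pattern (n=1): 0.6011 : 0.3989
Element Xt pattern (n=2): 0.038809 : 0.316382 : 0.644809
Convolve the two distributions (both contribute in 2-u steps):
  M: 0.6011×0.038809 = 0.023328
  M+2: 0.6011×0.316382 + 0.3989×0.038809 = 0.205658
  M+4: 0.6011×0.644809 + 0.3989×0.316382 = 0.513799
  M+6: 0.3989×0.644809 = 0.257214
Scale to base peak (0.513799) = 100: 4.5 : 40.0 : 100.0 : 50.1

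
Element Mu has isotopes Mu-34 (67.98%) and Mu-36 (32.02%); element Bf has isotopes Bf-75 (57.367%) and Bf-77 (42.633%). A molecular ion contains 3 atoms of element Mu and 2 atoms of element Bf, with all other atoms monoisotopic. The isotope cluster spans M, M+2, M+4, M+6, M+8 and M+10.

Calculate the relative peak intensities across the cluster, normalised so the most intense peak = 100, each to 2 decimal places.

Element Mu pattern (n=3): 0.31415464 : 0.4439202 : 0.20909568 : 0.03282948
Element Bf pattern (n=2): 0.32909727 : 0.48914546 : 0.18175727
Convolve the two distributions (both contribute in 2-u steps):
  M: 0.31415464×0.32909727 = 0.103387
  M+2: 0.31415464×0.48914546 + 0.4439202×0.32909727 = 0.299760
  M+4: 0.31415464×0.18175727 + 0.4439202×0.48914546 + 0.20909568×0.32909727 = 0.343054
  M+6: 0.4439202×0.18175727 + 0.20909568×0.48914546 + 0.03282948×0.32909727 = 0.193768
  M+8: 0.20909568×0.18175727 + 0.03282948×0.48914546 = 0.054063
  M+10: 0.03282948×0.18175727 = 0.005967
Scale to base peak (0.343054) = 100: 30.14 : 87.38 : 100.00 : 56.48 : 15.76 : 1.74

30.14 : 87.38 : 100.00 : 56.48 : 15.76 : 1.74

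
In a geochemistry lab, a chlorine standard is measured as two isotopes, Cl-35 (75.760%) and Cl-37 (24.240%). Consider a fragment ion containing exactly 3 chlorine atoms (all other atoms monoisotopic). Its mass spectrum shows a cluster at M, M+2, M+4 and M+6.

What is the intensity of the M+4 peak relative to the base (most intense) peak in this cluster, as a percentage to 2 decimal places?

Term probabilities: M 0.4348, M+2 0.4174, M+4 0.1335, M+6 0.0142. Base peak = M.
P(M) = C(3,0) × 0.75760^3 × 0.24240^0 = 1 × 0.4348304 × 1.0000 = 0.434830 (base)
P(M+4) = C(3,2) × 0.75760^1 × 0.24240^2 = 3 × 0.7576 × 0.05875776 = 0.133545
Relative intensity = 0.133545 / 0.434830 × 100 = 30.71

30.71%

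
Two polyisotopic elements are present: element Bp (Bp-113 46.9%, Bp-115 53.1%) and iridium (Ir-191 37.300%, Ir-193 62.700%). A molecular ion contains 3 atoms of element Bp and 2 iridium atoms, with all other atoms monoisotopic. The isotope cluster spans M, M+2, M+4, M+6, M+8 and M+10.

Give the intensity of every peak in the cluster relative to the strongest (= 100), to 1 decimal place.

Element Bp pattern (n=3): 0.10316171 : 0.35039787 : 0.39671913 : 0.14972129
Iridium pattern (n=2): 0.139129 : 0.467742 : 0.393129
Convolve the two distributions (both contribute in 2-u steps):
  M: 0.10316171×0.139129 = 0.014353
  M+2: 0.10316171×0.467742 + 0.35039787×0.139129 = 0.097004
  M+4: 0.10316171×0.393129 + 0.35039787×0.467742 + 0.39671913×0.139129 = 0.259647
  M+6: 0.35039787×0.393129 + 0.39671913×0.467742 + 0.14972129×0.139129 = 0.344144
  M+8: 0.39671913×0.393129 + 0.14972129×0.467742 = 0.225993
  M+10: 0.14972129×0.393129 = 0.058860
Scale to base peak (0.344144) = 100: 4.2 : 28.2 : 75.4 : 100.0 : 65.7 : 17.1

4.2 : 28.2 : 75.4 : 100.0 : 65.7 : 17.1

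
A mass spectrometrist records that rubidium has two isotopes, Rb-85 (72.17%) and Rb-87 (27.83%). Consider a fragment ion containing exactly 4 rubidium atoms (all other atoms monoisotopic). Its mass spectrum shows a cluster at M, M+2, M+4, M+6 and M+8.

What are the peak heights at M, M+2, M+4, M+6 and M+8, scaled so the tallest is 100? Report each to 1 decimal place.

64.8 : 100.0 : 57.8 : 14.9 : 1.4

The 4 Rb atoms are independent, so intensities follow the terms of (0.7217 + 0.2783)^4.
P(M) = 0.7217^4 = 0.271286
P(M+2) = 4 × 0.7217^3 × 0.2783^1 = 0.418450
P(M+4) = 6 × 0.7217^2 × 0.2783^2 = 0.242042
P(M+6) = 4 × 0.7217^1 × 0.2783^3 = 0.062224
P(M+8) = 0.2783^4 = 0.005999
The M+2 peak is largest (0.418450); scaling to 100 gives 64.8 : 100.0 : 57.8 : 14.9 : 1.4.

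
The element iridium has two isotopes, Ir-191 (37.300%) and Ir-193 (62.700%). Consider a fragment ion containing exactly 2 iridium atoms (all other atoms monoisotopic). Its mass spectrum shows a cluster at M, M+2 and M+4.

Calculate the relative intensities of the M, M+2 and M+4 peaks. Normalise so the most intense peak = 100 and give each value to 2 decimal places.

Expanding (0.37300 + 0.62700)^2:
P(M) = 0.37300^2 = 0.139129
P(M+2) = 2 × 0.37300^1 × 0.62700^1 = 0.467742
P(M+4) = 0.62700^2 = 0.393129
The M+2 peak is largest (0.467742); scaling to 100 gives 29.74 : 100.00 : 84.05.

29.74 : 100.00 : 84.05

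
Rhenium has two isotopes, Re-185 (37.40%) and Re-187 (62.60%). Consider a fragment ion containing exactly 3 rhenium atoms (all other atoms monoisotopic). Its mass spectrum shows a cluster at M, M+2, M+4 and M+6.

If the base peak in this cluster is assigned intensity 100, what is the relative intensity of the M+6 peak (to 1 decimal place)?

55.8

Term probabilities: M 0.0523, M+2 0.2627, M+4 0.4397, M+6 0.2453. Base peak = M+4.
P(M+4) = C(3,2) × 0.3740^1 × 0.6260^2 = 3 × 0.3740 × 0.391876 = 0.439685 (base)
P(M+6) = C(3,3) × 0.3740^0 × 0.6260^3 = 1 × 1.0000 × 0.24531438 = 0.245314
Relative intensity = 0.245314 / 0.439685 × 100 = 55.8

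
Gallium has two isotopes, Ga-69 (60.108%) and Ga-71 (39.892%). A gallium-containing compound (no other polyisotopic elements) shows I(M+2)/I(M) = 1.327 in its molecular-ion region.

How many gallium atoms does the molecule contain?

With n Ga atoms, P(M+2)/P(M) = C(n,1)·p^(n−1)q / p^n = n·q/p = n · 0.39892/0.60108.
n = 1.327 × 0.60108/0.39892 = 2.00 ≈ 2

2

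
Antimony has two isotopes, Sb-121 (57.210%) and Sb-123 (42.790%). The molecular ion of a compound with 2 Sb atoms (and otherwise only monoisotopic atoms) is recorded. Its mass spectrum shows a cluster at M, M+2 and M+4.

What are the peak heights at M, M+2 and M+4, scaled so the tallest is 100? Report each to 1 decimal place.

Each Sb atom is independently Sb-121 (p = 0.57210) or Sb-123 (q = 0.42790); the cluster is the binomial expansion (p + q)^2.
P(M) = 0.57210^2 = 0.327298
P(M+2) = 2 × 0.57210^1 × 0.42790^1 = 0.489603
P(M+4) = 0.42790^2 = 0.183098
The M+2 peak is largest (0.489603); scaling to 100 gives 66.8 : 100.0 : 37.4.

66.8 : 100.0 : 37.4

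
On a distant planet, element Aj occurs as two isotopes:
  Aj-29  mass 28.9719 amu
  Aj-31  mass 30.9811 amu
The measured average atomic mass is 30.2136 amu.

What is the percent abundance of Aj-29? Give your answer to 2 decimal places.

38.20%

Writing the weighted mean with unknown fraction x of Aj-29:
28.9719·x + 30.9811·(1 − x) = 30.2136
(28.9719 − 30.9811)·x = 30.2136 − 30.9811
x = -0.7675 / -2.0092 = 0.38199 → 38.20% Aj-29, 61.80% Aj-31.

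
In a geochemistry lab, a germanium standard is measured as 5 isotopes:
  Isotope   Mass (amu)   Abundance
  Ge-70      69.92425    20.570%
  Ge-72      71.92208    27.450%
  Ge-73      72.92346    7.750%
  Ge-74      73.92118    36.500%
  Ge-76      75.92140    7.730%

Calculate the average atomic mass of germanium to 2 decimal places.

72.63 amu

Average mass = Σ (abundance × isotope mass) = 0.20570 × 69.92425 + 0.27450 × 71.92208 + 0.07750 × 72.92346 + 0.36500 × 73.92118 + 0.07730 × 75.92140
= 14.383418 + 19.742611 + 5.651568 + 26.981231 + 5.868724 = 72.627552 amu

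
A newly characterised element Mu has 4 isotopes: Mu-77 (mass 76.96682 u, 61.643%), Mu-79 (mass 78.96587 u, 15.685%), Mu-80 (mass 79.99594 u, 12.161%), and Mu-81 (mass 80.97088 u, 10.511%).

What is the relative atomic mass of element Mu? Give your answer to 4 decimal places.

Ar = Σ fᵢ·mᵢ = 0.61643 × 76.96682 + 0.15685 × 78.96587 + 0.12161 × 79.99594 + 0.10511 × 80.97088
= 47.444657 + 12.385797 + 9.728306 + 8.510849 = 78.069609 u

78.0696 u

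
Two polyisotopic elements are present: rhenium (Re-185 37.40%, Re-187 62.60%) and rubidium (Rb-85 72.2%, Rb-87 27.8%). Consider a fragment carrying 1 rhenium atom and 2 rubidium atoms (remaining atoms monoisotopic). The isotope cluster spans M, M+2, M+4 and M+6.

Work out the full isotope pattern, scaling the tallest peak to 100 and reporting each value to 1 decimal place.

Rhenium pattern (n=1): 0.3740 : 0.6260
Rubidium pattern (n=2): 0.521284 : 0.401432 : 0.077284
Convolve the two distributions (both contribute in 2-u steps):
  M: 0.3740×0.521284 = 0.194960
  M+2: 0.3740×0.401432 + 0.6260×0.521284 = 0.476459
  M+4: 0.3740×0.077284 + 0.6260×0.401432 = 0.280201
  M+6: 0.6260×0.077284 = 0.048380
Scale to base peak (0.476459) = 100: 40.9 : 100.0 : 58.8 : 10.2

40.9 : 100.0 : 58.8 : 10.2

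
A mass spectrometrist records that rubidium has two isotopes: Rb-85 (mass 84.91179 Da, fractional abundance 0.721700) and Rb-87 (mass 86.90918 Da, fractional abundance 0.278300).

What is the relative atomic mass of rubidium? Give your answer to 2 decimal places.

85.47 Da

Weight each isotope mass by its fractional abundance: 0.721700 × 84.91179 + 0.278300 × 86.90918
= 61.280839 + 24.186825 = 85.467664 Da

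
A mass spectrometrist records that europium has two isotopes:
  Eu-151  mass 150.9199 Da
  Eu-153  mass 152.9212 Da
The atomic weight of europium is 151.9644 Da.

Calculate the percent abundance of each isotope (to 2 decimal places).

Let x be the fractional abundance of Eu-151; then Eu-153 has abundance 1 − x.
150.9199·x + 152.9212·(1 − x) = 151.9644
(150.9199 − 152.9212)·x = 151.9644 − 152.9212
x = -0.9568 / -2.0013 = 0.47809 → 47.81% Eu-151, 52.19% Eu-153.

Eu-151: 47.81%, Eu-153: 52.19%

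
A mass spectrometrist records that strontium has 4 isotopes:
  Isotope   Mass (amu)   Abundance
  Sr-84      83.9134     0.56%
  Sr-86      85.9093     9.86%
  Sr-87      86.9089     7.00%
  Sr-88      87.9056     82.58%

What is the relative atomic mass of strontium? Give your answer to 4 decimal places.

87.6166 amu

Ar = Σ fᵢ·mᵢ = 0.0056 × 83.9134 + 0.0986 × 85.9093 + 0.0700 × 86.9089 + 0.8258 × 87.9056
= 0.46992 + 8.47066 + 6.08362 + 72.59244 = 87.61664 amu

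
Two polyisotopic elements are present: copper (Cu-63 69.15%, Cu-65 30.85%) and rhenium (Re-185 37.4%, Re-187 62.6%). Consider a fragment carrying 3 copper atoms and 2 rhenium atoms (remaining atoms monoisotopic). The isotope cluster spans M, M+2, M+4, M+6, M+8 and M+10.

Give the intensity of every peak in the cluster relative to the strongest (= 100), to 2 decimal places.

Copper pattern (n=3): 0.33065611 : 0.44254842 : 0.19743483 : 0.02936064
Rhenium pattern (n=2): 0.139876 : 0.468248 : 0.391876
Convolve the two distributions (both contribute in 2-u steps):
  M: 0.33065611×0.139876 = 0.046251
  M+2: 0.33065611×0.468248 + 0.44254842×0.139876 = 0.216731
  M+4: 0.33065611×0.391876 + 0.44254842×0.468248 + 0.19743483×0.139876 = 0.364415
  M+6: 0.44254842×0.391876 + 0.19743483×0.468248 + 0.02936064×0.139876 = 0.269979
  M+8: 0.19743483×0.391876 + 0.02936064×0.468248 = 0.091118
  M+10: 0.02936064×0.391876 = 0.011506
Scale to base peak (0.364415) = 100: 12.69 : 59.47 : 100.00 : 74.09 : 25.00 : 3.16

12.69 : 59.47 : 100.00 : 74.09 : 25.00 : 3.16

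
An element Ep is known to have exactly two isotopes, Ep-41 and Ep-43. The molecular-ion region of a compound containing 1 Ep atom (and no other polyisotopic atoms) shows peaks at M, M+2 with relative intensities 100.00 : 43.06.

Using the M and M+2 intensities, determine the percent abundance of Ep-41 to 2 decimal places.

Write p for the Ep-41 fraction. I(M+2)/I(M) = [C(1,1)·p^0·(1−p)] / p^1 = 1·(1−p)/p = 43.06/100.00 = 0.4306
(1−p)/p = 0.4306/1 = 0.4306  ⇒  p = 1/(1 + 0.4306) = 0.6990
Ep-41: 69.90%, Ep-43: 30.10%.

69.90%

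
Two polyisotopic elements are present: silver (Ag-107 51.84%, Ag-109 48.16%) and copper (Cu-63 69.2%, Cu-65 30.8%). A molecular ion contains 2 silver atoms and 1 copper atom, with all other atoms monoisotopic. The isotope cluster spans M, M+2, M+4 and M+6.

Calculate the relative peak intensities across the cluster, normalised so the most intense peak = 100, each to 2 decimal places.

43.42 : 100.00 : 73.38 : 16.68

Silver pattern (n=2): 0.26873856 : 0.49932288 : 0.23193856
Copper pattern (n=1): 0.6920 : 0.3080
Convolve the two distributions (both contribute in 2-u steps):
  M: 0.26873856×0.6920 = 0.185967
  M+2: 0.26873856×0.3080 + 0.49932288×0.6920 = 0.428303
  M+4: 0.49932288×0.3080 + 0.23193856×0.6920 = 0.314293
  M+6: 0.23193856×0.3080 = 0.071437
Scale to base peak (0.428303) = 100: 43.42 : 100.00 : 73.38 : 16.68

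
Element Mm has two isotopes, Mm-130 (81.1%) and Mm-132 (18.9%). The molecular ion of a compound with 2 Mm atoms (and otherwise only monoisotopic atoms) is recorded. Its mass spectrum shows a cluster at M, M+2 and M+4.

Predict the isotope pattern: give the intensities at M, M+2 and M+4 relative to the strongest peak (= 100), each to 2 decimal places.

100.00 : 46.61 : 5.43

Each Mm atom is independently Mm-130 (p = 0.811) or Mm-132 (q = 0.189); the cluster is the binomial expansion (p + q)^2.
P(M) = 0.811^2 = 0.657721
P(M+2) = 2 × 0.811^1 × 0.189^1 = 0.306558
P(M+4) = 0.189^2 = 0.035721
The M peak is largest (0.657721); scaling to 100 gives 100.00 : 46.61 : 5.43.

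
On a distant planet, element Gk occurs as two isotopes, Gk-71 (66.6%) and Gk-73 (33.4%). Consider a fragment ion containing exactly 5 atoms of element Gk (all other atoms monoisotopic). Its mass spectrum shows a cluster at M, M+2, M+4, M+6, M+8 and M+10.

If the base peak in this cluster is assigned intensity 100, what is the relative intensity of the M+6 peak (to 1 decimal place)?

50.2

(0.666 + 0.334)^5 gives M 0.1310, M+2 0.3286, M+4 0.3295, M+6 0.1653, M+8 0.0414, M+10 0.0042; the largest is M+4.
P(M+4) = C(5,2) × 0.666^3 × 0.334^2 = 10 × 0.2954083 × 0.111556 = 0.329546 (base)
P(M+6) = C(5,3) × 0.666^2 × 0.334^3 = 10 × 0.443556 × 0.0372597 = 0.165268
Relative intensity = 0.165268 / 0.329546 × 100 = 50.2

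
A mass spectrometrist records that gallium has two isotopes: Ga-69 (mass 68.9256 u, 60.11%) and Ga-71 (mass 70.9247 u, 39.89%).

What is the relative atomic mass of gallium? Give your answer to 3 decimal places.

69.723 u

Average mass = Σ (abundance × isotope mass) = 0.6011 × 68.9256 + 0.3989 × 70.9247
= 41.43118 + 28.29186 = 69.72304 u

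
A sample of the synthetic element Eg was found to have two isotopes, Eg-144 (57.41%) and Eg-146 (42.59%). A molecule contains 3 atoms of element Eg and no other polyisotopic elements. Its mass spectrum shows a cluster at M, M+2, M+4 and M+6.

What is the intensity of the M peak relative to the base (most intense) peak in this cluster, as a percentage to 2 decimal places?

(0.5741 + 0.4259)^3 gives M 0.1892, M+2 0.4211, M+4 0.3124, M+6 0.0773; the largest is M+2.
P(M+2) = C(3,1) × 0.5741^2 × 0.4259^1 = 3 × 0.32959081 × 0.4259 = 0.421118 (base)
P(M) = C(3,0) × 0.5741^3 × 0.4259^0 = 1 × 0.18921808 × 1.0000 = 0.189218
Relative intensity = 0.189218 / 0.421118 × 100 = 44.93

44.93%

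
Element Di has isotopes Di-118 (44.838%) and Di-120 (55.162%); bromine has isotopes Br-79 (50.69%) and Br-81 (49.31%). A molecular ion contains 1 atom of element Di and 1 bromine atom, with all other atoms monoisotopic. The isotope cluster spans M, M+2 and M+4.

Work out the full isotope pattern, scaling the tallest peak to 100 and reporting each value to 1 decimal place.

Element Di pattern (n=1): 0.44838 : 0.55162
Bromine pattern (n=1): 0.5069 : 0.4931
Convolve the two distributions (both contribute in 2-u steps):
  M: 0.44838×0.5069 = 0.227284
  M+2: 0.44838×0.4931 + 0.55162×0.5069 = 0.500712
  M+4: 0.55162×0.4931 = 0.272004
Scale to base peak (0.500712) = 100: 45.4 : 100.0 : 54.3

45.4 : 100.0 : 54.3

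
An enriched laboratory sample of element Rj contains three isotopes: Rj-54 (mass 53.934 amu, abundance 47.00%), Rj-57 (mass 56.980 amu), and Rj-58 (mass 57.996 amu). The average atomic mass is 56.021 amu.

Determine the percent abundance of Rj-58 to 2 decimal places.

Let x and y be the fractions of Rj-57 and Rj-58. Then x + y = 1 − 0.4700 = 0.5300 and 56.980x + 57.996y = 56.021 − 0.4700×53.934 = 30.67202.
Substituting: 56.980x + 57.996(0.5300 − x) = 30.67202
(56.980 − 57.996)x = -0.06586  ⇒  x = 0.06482, y = 0.46518
Rj-57: 6.48%, Rj-58: 46.52%.

46.52%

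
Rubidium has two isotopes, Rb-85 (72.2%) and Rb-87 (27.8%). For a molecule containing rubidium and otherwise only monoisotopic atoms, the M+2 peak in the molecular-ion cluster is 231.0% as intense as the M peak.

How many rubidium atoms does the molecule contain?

6

For n independent Rb atoms, I(M+2)/I(M) = n · (abundance Rb-87) / (abundance Rb-85) = n · 0.278/0.722.
n = 2.310 × 0.722/0.278 = 6.00 ≈ 6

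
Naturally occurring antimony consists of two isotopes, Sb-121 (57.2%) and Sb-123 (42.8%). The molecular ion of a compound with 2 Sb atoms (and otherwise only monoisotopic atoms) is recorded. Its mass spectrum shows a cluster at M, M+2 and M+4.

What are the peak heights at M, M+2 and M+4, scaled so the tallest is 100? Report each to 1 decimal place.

66.8 : 100.0 : 37.4

Expanding (0.572 + 0.428)^2:
P(M) = 0.572^2 = 0.327184
P(M+2) = 2 × 0.572^1 × 0.428^1 = 0.489632
P(M+4) = 0.428^2 = 0.183184
The M+2 peak is largest (0.489632); scaling to 100 gives 66.8 : 100.0 : 37.4.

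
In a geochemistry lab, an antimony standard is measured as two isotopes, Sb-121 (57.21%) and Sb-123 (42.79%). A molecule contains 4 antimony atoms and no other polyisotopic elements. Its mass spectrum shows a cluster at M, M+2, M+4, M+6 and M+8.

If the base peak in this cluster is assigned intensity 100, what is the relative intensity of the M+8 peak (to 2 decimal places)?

(0.5721 + 0.4279)^4 gives M 0.1071, M+2 0.3205, M+4 0.3596, M+6 0.1793, M+8 0.0335; the largest is M+4.
P(M+4) = C(4,2) × 0.5721^2 × 0.4279^2 = 6 × 0.32729841 × 0.18309841 = 0.359567 (base)
P(M+8) = C(4,4) × 0.5721^0 × 0.4279^4 = 1 × 1.0000 × 0.03352503 = 0.033525
Relative intensity = 0.033525 / 0.359567 × 100 = 9.32

9.32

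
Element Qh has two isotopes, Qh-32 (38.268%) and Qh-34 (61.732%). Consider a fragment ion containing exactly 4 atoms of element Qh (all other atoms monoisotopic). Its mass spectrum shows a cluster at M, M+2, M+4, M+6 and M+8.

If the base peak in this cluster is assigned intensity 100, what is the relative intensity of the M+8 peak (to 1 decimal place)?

40.3

Binomial terms of (0.38268 + 0.61732)^4: M 0.0214, M+2 0.1384, M+4 0.3348, M+6 0.3601, M+8 0.1452 → M+6 is the base peak.
P(M+6) = C(4,3) × 0.38268^1 × 0.61732^3 = 4 × 0.38268 × 0.23525076 = 0.360103 (base)
P(M+8) = C(4,4) × 0.38268^0 × 0.61732^4 = 1 × 1.0000 × 0.145225 = 0.145225
Relative intensity = 0.145225 / 0.360103 × 100 = 40.3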